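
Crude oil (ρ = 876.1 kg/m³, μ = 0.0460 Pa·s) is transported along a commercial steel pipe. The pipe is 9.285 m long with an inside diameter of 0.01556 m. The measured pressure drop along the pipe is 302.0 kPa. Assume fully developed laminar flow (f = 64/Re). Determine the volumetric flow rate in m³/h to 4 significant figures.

Q ≈ 3.662 m³/h

For laminar flow, f = 64/Re with Re = ρVD/μ, so Darcy-Weisbach reduces to ΔP = 32μLV/D². Solving for V: V = ΔP·D²/(32μL) = 3.02e+05·(0.01556)²/(32·0.046·9.285) = 5.35 m/s.
Check: Re = ρVD/μ = 876.1·5.35·0.01556/0.046 = 1585 < 2300, so the laminar assumption holds.
Q = V·A = 5.35·(π/4·0.01556²) = 0.001017 m³/s = 3.662 m³/h.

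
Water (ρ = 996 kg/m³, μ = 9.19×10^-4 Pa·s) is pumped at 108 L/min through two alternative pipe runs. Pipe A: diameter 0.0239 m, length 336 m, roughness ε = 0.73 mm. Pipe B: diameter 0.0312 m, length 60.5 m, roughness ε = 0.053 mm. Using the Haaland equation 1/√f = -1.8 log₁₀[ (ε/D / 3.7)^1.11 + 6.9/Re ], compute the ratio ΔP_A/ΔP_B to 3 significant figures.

Pipe A: V = Q/A = 0.0018/0.0004486 = 4.012 m/s; Re = 1.039e+05; ε/D = 0.0305; Haaland → f = 0.05801; ΔP_A = f(L/D)(ρV²/2) = 6.538e+06 Pa.
Pipe B: V = Q/A = 0.0018/0.0007645 = 2.354 m/s; Re = 7.961e+04; ε/D = 0.0017; Haaland → f = 0.02453; ΔP_B = f(L/D)(ρV²/2) = 1.313e+05 Pa.
ΔP_A/ΔP_B = 6.538e+06/1.313e+05 = 49.8.

ΔP_A/ΔP_B ≈ 49.8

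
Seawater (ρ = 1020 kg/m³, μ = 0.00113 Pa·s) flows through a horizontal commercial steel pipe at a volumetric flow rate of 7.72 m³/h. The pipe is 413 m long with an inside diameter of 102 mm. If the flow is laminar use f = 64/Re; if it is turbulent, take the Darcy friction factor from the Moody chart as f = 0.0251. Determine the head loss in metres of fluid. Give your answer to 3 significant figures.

Q = 7.72 m³/h = 7.72/3600 = 0.002144 m³/s.
Cross-sectional area A = πD²/4 = π(0.102)²/4 = 0.008171 m²; mean velocity V = Q/A = 0.002144/0.008171 = 0.2624 m/s.
Reynolds number Re = ρVD/μ = 1020 · 0.2624 · 0.102 / 0.00113 = 2.416e+04.
Re > 4000 → turbulent; use the Moody-chart value f = 0.0251.
Darcy-Weisbach: ΔP = f(L/D)(ρV²/2) = 0.0251·(413/0.102)·(1020·0.2624²/2) = 0.0251·4049·35.13 = 3570 Pa.
Head loss h_f = ΔP/(ρg) = 3570/(1020·9.81) = 0.357 m.

h_f ≈ 0.357 m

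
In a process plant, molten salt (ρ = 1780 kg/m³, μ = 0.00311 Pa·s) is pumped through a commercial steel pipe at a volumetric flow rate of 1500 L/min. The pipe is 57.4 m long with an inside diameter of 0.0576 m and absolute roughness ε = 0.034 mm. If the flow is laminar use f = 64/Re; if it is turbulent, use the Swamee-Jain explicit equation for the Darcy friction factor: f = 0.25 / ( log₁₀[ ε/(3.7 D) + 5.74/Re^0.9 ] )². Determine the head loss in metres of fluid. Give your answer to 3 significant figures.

Q = 1500 L/min = 1500/60000 = 0.025 m³/s.
Cross-sectional area A = πD²/4 = π(0.0576)²/4 = 0.002606 m²; mean velocity V = Q/A = 0.025/0.002606 = 9.594 m/s.
Reynolds number Re = ρVD/μ = 1780 · 9.594 · 0.0576 / 0.00311 = 3.163e+05.
Re > 4000 → turbulent. Relative roughness ε/D = 3.4e-05/0.0576 = 0.00059. Swamee-Jain: f = 0.25/(log₁₀[0.00059/3.7 + 5.74/3.163e+05^0.9])² = 0.25/(log₁₀[0.00016 + 6.44e-05])² = 0.25/(-3.65)² = 0.01877.
Darcy-Weisbach: ΔP = f(L/D)(ρV²/2) = 0.01877·(57.4/0.0576)·(1780·9.594²/2) = 0.01877·996.5·8.192e+04 = 1.532e+06 Pa.
Head loss h_f = ΔP/(ρg) = 1.532e+06/(1780·9.81) = 87.7 m.

h_f ≈ 87.7 m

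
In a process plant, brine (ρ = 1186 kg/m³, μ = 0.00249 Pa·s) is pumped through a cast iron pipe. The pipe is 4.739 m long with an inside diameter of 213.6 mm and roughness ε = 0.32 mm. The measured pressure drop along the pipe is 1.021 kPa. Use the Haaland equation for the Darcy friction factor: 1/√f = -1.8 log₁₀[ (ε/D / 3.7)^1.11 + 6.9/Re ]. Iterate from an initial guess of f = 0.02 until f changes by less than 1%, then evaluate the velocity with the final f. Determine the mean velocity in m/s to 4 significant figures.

V ≈ 1.846 m/s

Rearranging Darcy-Weisbach: V = √(2·ΔP·D/(f·L·ρ)). With ε/D = 0.00032/0.2136 = 0.0015, iterate starting from f = 0.02:
  f = 0.02 → V = √(2·1021·0.2136/(0.02·4.739·1186)) = 1.97 m/s; Re = ρVD/μ = 2.004e+05; f → 0.02271
  f = 0.02271 → V = 1.848 m/s; Re = 1.881e+05; f → 0.02277
Converged (Δf/f < 1%). With the final f = 0.02277: V = √(2·1021·0.2136/(0.02277·4.739·1186)) = 1.846 m/s.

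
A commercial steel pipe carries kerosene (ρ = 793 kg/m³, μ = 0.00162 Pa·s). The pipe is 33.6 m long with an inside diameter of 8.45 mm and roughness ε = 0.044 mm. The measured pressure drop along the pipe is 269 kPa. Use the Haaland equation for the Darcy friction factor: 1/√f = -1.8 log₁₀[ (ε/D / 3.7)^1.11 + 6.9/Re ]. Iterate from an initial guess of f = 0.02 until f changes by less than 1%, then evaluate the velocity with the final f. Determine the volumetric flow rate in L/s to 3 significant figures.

Rearranging Darcy-Weisbach: V = √(2·ΔP·D/(f·L·ρ)). With ε/D = 4.4e-05/0.00845 = 0.00521, iterate starting from f = 0.02:
  f = 0.02 → V = √(2·2.69e+05·0.00845/(0.02·33.6·793)) = 2.921 m/s; Re = ρVD/μ = 1.208e+04; f → 0.03666
  f = 0.03666 → V = 2.157 m/s; Re = 8923; f → 0.03836
  f = 0.03836 → V = 2.109 m/s; Re = 8724; f → 0.0385
Converged (Δf/f < 1%). With the final f = 0.0385: V = √(2·2.69e+05·0.00845/(0.0385·33.6·793)) = 2.105 m/s.
Q = V·A = 2.105·(π/4·0.00845²) = 0.0001181 m³/s = 0.118 L/s.

Q ≈ 0.118 L/s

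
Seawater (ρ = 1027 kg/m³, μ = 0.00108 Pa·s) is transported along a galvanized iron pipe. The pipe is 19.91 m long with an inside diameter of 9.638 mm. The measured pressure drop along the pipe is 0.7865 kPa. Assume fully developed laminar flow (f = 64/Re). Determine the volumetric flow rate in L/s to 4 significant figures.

For laminar flow, f = 64/Re with Re = ρVD/μ, so Darcy-Weisbach reduces to ΔP = 32μLV/D². Solving for V: V = ΔP·D²/(32μL) = 786.5·(0.009638)²/(32·0.00108·19.91) = 0.1062 m/s.
Check: Re = ρVD/μ = 1027·0.1062·0.009638/0.00108 = 973.1 < 2300, so the laminar assumption holds.
Q = V·A = 0.1062·(π/4·0.009638²) = 7.746e-06 m³/s = 0.007746 L/s.

Q ≈ 0.007746 L/s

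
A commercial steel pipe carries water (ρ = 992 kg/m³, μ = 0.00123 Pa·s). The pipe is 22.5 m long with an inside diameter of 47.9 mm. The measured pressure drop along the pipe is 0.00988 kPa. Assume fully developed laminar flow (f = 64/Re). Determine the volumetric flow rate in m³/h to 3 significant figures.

For laminar flow, f = 64/Re with Re = ρVD/μ, so Darcy-Weisbach reduces to ΔP = 32μLV/D². Solving for V: V = ΔP·D²/(32μL) = 9.88·(0.0479)²/(32·0.00123·22.5) = 0.0256 m/s.
Check: Re = ρVD/μ = 992·0.0256·0.0479/0.00123 = 988.9 < 2300, so the laminar assumption holds.
Q = V·A = 0.0256·(π/4·0.0479²) = 4.613e-05 m³/s = 0.166 m³/h.

Q ≈ 0.166 m³/h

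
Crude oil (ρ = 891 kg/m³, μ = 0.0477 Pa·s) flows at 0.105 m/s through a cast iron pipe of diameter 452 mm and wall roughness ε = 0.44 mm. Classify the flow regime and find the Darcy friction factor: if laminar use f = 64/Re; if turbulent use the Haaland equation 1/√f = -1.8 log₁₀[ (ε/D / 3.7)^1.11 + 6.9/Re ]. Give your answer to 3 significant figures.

Re = ρVD/μ = 891·0.105·0.452/0.0477 = 886.5.
Re < 2300 → laminar, so f = 64/Re = 0.07219 (roughness is irrelevant in laminar flow).

f ≈ 0.0722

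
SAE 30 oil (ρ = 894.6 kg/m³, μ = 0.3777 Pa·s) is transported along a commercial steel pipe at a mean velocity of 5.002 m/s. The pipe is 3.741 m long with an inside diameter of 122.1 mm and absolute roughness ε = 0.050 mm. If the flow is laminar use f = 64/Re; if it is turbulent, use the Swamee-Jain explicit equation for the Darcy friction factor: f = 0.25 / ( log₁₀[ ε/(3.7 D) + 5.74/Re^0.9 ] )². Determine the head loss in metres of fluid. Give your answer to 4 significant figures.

Reynolds number Re = ρVD/μ = 894.6 · 5.002 · 0.1221 / 0.378 = 1447.
Re < 2300 → laminar flow, so f = 64/Re = 64/1447 = 0.04424 (the turbulent correlation is not needed).
Darcy-Weisbach: ΔP = f(L/D)(ρV²/2) = 0.04424·(3.741/0.1221)·(894.6·5.002²/2) = 0.04424·30.64·1.119e+04 = 1.517e+04 Pa.
Head loss h_f = ΔP/(ρg) = 1.517e+04/(894.6·9.81) = 1.729 m.

h_f ≈ 1.729 m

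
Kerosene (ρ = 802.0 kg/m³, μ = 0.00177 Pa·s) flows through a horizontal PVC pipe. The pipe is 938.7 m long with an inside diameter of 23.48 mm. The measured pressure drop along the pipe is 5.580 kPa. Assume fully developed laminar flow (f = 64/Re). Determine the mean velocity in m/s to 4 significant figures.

For laminar flow, f = 64/Re with Re = ρVD/μ, so Darcy-Weisbach reduces to ΔP = 32μLV/D². Solving for V: V = ΔP·D²/(32μL) = 5580·(0.02348)²/(32·0.00177·938.7) = 0.05786 m/s.
Check: Re = ρVD/μ = 802·0.05786·0.02348/0.00177 = 615.6 < 2300, so the laminar assumption holds.

V ≈ 0.05786 m/s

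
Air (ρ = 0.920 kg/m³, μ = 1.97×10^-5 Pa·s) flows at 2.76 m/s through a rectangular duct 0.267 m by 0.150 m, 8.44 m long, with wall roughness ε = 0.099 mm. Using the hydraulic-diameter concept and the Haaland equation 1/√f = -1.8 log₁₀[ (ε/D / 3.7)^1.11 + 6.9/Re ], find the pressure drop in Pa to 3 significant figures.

ΔP ≈ 3.92 Pa

Hydraulic diameter D_h = 4A/P = 4·(0.267·0.15)/(2·(0.267+0.15)) = 0.1602/0.834 = 0.1921 m.
Re = ρVD_h/μ = 0.92·2.76·0.1921/1.97e-05 = 2.476e+04.
ε/D_h = 9.9e-05/0.1921 = 0.000515; Haaland gives 1/√f = -1.8 log₁₀[5.25e-05+0.000279] = 6.264, so f = 0.02549.
ΔP = f(L/D_h)(ρV²/2) = 0.02549·8.44/0.1921·3.504 = 3.924 Pa.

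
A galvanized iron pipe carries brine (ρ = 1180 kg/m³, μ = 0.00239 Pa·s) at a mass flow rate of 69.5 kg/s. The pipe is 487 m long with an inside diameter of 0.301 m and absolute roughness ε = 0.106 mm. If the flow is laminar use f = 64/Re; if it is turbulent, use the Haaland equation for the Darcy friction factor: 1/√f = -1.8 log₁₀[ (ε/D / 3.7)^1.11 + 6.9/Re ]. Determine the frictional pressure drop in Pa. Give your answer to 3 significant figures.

A = πD²/4 = π(0.301)²/4 = 0.07116 m²; mean velocity V = ṁ/(ρA) = 69.5/(1180 · 0.07116) = 0.8277 m/s.
Reynolds number Re = ρVD/μ = 1180 · 0.8277 · 0.301 / 0.00239 = 1.23e+05.
Re > 4000 → turbulent. Relative roughness ε/D = 0.000106/0.301 = 0.000352. Haaland: 1/√f = -1.8 log₁₀[(0.000352/3.7)^1.11 + 6.9/1.23e+05] = -1.8 log₁₀[3.44e-05 + 5.61e-05] = 7.278, so f = 0.01888.
Darcy-Weisbach: ΔP = f(L/D)(ρV²/2) = 0.01888·(487/0.301)·(1180·0.8277²/2) = 0.01888·1618·404.2 = 1.235e+04 Pa.

ΔP ≈ 12300 Pa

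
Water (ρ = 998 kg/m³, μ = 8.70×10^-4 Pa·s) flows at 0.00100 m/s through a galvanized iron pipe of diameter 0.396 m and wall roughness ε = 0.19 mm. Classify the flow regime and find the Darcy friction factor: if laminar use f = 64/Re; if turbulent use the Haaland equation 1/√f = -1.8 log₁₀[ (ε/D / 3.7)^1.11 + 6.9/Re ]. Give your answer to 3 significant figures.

f ≈ 0.141

Re = ρVD/μ = 998·0.001·0.396/0.00087 = 454.3.
Re < 2300 → laminar, so f = 64/Re = 0.1409 (roughness is irrelevant in laminar flow).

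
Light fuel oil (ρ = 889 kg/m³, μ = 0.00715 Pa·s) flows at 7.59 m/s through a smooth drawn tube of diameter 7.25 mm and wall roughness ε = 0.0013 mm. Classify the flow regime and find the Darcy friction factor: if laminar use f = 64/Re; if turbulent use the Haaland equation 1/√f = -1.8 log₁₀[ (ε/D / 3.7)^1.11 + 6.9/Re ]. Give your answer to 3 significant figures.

Re = ρVD/μ = 889·7.59·0.00725/0.00715 = 6842.
Re > 4000 → turbulent. ε/D = 1.3e-06/0.00725 = 0.000179; Haaland: 1/√f = -1.8 log₁₀[1.62e-05 + 0.00101] = 5.381, so f = 0.03454.

f ≈ 0.0345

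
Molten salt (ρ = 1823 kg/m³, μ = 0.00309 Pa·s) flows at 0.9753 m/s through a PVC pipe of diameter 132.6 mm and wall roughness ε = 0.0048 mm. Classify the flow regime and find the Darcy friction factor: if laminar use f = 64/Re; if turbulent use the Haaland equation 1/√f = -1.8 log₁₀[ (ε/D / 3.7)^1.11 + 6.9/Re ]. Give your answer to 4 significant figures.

Re = ρVD/μ = 1823·0.9753·0.1326/0.00309 = 7.63e+04.
Re > 4000 → turbulent. ε/D = 4.8e-06/0.1326 = 3.62e-05; Haaland: 1/√f = -1.8 log₁₀[2.75e-06 + 9.04e-05] = 7.255, so f = 0.019.

f ≈ 0.01900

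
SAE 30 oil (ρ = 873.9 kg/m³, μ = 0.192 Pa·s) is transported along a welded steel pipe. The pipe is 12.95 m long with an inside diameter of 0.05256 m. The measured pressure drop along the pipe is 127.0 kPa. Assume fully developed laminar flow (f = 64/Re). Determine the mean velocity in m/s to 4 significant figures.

V ≈ 4.410 m/s

For laminar flow, f = 64/Re with Re = ρVD/μ, so Darcy-Weisbach reduces to ΔP = 32μLV/D². Solving for V: V = ΔP·D²/(32μL) = 1.27e+05·(0.05256)²/(32·0.192·12.95) = 4.41 m/s.
Check: Re = ρVD/μ = 873.9·4.41·0.05256/0.192 = 1055 < 2300, so the laminar assumption holds.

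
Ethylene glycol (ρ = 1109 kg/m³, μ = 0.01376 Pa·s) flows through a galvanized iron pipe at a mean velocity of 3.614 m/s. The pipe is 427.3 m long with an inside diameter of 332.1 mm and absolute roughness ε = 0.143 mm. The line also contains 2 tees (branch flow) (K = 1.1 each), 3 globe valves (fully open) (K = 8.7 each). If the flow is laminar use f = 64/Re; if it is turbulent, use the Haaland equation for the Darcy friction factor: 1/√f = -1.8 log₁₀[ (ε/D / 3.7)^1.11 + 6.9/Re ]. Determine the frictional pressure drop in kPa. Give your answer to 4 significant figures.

ΔP ≈ 390.0 kPa

Reynolds number Re = ρVD/μ = 1109 · 3.614 · 0.3321 / 0.0138 = 9.673e+04.
Re > 4000 → turbulent. Relative roughness ε/D = 0.000143/0.3321 = 0.000431. Haaland: 1/√f = -1.8 log₁₀[(0.000431/3.7)^1.11 + 6.9/9.673e+04] = -1.8 log₁₀[4.3e-05 + 7.13e-05] = 7.096, so f = 0.01986.
Total minor-loss coefficient ΣK = 2·1.1 + 3·8.7 = 28.3.
ΔP = [f·L/D + ΣK]·(ρV²/2) = [0.01986·427.3/0.3321 + 28.3]·(1109·3.614²/2) = [25.56 + 28.3]·7242 = 3.9e+05 Pa.
ΔP = 3.9e+05 Pa = 390.0 kPa.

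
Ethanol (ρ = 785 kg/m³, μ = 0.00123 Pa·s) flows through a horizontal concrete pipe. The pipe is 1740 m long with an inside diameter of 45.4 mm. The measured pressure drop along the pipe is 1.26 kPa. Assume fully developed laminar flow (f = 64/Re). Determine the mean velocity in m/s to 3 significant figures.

V ≈ 0.0379 m/s

For laminar flow, f = 64/Re with Re = ρVD/μ, so Darcy-Weisbach reduces to ΔP = 32μLV/D². Solving for V: V = ΔP·D²/(32μL) = 1260·(0.0454)²/(32·0.00123·1740) = 0.03792 m/s.
Check: Re = ρVD/μ = 785·0.03792·0.0454/0.00123 = 1099 < 2300, so the laminar assumption holds.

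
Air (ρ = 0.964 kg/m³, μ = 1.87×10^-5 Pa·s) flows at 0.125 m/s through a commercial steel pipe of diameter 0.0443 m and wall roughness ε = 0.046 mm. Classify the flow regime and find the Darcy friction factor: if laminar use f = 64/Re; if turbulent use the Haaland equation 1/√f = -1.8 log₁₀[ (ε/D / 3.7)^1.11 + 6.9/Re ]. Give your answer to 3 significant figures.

f ≈ 0.224

Re = ρVD/μ = 0.964·0.125·0.0443/1.87e-05 = 285.5.
Re < 2300 → laminar, so f = 64/Re = 0.2242 (roughness is irrelevant in laminar flow).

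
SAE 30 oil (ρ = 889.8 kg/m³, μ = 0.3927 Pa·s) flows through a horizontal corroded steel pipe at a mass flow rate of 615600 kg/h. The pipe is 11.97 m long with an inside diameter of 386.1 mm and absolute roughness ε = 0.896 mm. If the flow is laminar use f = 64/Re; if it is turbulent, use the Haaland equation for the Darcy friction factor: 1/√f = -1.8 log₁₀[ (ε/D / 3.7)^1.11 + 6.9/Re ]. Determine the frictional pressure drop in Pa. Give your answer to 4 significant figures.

ṁ = 615600 kg/h = 615600/3600 = 171 kg/s.
A = πD²/4 = π(0.3861)²/4 = 0.1171 m²; mean velocity V = ṁ/(ρA) = 171/(889.8 · 0.1171) = 1.641 m/s.
Reynolds number Re = ρVD/μ = 889.8 · 1.641 · 0.3861 / 0.393 = 1436.
Re < 2300 → laminar flow, so f = 64/Re = 64/1436 = 0.04457 (the turbulent correlation is not needed).
Darcy-Weisbach: ΔP = f(L/D)(ρV²/2) = 0.04457·(11.97/0.3861)·(889.8·1.641²/2) = 0.04457·31·1199 = 1656 Pa.

ΔP ≈ 1656 Pa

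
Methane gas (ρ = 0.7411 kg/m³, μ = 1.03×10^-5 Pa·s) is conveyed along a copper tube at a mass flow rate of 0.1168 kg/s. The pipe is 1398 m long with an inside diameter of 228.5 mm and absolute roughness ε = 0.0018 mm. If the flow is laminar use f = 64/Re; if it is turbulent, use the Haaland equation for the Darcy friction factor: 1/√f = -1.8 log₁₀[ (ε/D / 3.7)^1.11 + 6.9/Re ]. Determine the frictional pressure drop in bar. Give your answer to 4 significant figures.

ΔP ≈ 0.006592 bar

A = πD²/4 = π(0.2285)²/4 = 0.04101 m²; mean velocity V = ṁ/(ρA) = 0.1168/(0.7411 · 0.04101) = 3.843 m/s.
Reynolds number Re = ρVD/μ = 0.7411 · 3.843 · 0.2285 / 1.03e-05 = 6.319e+04.
Re > 4000 → turbulent. Relative roughness ε/D = 1.8e-06/0.2285 = 7.88e-06. Haaland: 1/√f = -1.8 log₁₀[(7.88e-06/3.7)^1.11 + 6.9/6.319e+04] = -1.8 log₁₀[5.06e-07 + 0.000109] = 7.128, so f = 0.01968.
Darcy-Weisbach: ΔP = f(L/D)(ρV²/2) = 0.01968·(1398/0.2285)·(0.7411·3.843²/2) = 0.01968·6118·5.473 = 659.2 Pa.
ΔP = 659.2 Pa = 0.006592 bar.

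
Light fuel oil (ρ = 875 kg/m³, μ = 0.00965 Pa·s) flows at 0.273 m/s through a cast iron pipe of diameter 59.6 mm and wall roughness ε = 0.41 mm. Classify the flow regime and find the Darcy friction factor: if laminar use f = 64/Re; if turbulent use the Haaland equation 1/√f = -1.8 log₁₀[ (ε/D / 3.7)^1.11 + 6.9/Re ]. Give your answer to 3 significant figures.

Re = ρVD/μ = 875·0.273·0.0596/0.00965 = 1475.
Re < 2300 → laminar, so f = 64/Re = 0.04338 (roughness is irrelevant in laminar flow).

f ≈ 0.0434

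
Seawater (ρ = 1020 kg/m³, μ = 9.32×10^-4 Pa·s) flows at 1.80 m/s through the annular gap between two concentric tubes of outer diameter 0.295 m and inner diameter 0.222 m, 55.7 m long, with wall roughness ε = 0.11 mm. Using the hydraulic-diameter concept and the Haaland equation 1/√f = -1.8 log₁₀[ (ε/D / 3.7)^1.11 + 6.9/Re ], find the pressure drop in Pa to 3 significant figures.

ΔP ≈ 29100 Pa

Hydraulic diameter D_h = 4A/P = D_o - D_i = 0.295 - 0.222 = 0.073 m.
Re = ρVD_h/μ = 1020·1.8·0.073/0.000932 = 1.438e+05.
ε/D_h = 0.00011/0.073 = 0.00151; Haaland gives 1/√f = -1.8 log₁₀[0.000173+4.8e-05] = 6.582, so f = 0.02308.
ΔP = f(L/D_h)(ρV²/2) = 0.02308·55.7/0.073·1652 = 2.911e+04 Pa.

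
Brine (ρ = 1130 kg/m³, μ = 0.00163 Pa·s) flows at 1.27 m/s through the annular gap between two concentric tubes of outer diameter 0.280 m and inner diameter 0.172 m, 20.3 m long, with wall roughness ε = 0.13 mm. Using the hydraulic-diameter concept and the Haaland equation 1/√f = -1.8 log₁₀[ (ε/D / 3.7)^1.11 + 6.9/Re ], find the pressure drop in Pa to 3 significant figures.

ΔP ≈ 3900 Pa

Hydraulic diameter D_h = 4A/P = D_o - D_i = 0.28 - 0.172 = 0.108 m.
Re = ρVD_h/μ = 1130·1.27·0.108/0.00163 = 9.509e+04.
ε/D_h = 0.00013/0.108 = 0.0012; Haaland gives 1/√f = -1.8 log₁₀[0.000134+7.26e-05] = 6.631, so f = 0.02274.
ΔP = f(L/D_h)(ρV²/2) = 0.02274·20.3/0.108·911.3 = 3895 Pa.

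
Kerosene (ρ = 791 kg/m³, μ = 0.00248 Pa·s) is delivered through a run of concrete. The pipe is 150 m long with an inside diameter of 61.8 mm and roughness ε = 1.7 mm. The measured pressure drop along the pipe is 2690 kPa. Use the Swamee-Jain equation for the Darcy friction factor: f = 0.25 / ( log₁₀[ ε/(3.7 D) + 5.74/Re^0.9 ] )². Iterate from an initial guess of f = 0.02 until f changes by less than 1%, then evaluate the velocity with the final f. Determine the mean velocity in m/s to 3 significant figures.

Rearranging Darcy-Weisbach: V = √(2·ΔP·D/(f·L·ρ)). With ε/D = 0.0017/0.0618 = 0.0275, iterate starting from f = 0.02:
  f = 0.02 → V = √(2·2.69e+06·0.0618/(0.02·150·791)) = 11.84 m/s; Re = ρVD/μ = 2.333e+05; f → 0.05542
  f = 0.05542 → V = 7.11 m/s; Re = 1.402e+05; f → 0.05557
Converged (Δf/f < 1%). With the final f = 0.05557: V = √(2·2.69e+06·0.0618/(0.05557·150·791)) = 7.101 m/s.

V ≈ 7.10 m/s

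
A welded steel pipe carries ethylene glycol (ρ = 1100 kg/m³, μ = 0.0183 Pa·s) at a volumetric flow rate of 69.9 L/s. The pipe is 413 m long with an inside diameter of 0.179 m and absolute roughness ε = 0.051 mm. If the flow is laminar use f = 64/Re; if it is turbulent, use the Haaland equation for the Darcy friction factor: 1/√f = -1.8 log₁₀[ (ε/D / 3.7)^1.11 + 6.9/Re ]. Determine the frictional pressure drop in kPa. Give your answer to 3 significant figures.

ΔP ≈ 235 kPa

Q = 69.9 L/s = 69.9/1000 = 0.0699 m³/s.
Cross-sectional area A = πD²/4 = π(0.179)²/4 = 0.02516 m²; mean velocity V = Q/A = 0.0699/0.02516 = 2.778 m/s.
Reynolds number Re = ρVD/μ = 1100 · 2.778 · 0.179 / 0.0183 = 2.989e+04.
Re > 4000 → turbulent. Relative roughness ε/D = 5.1e-05/0.179 = 0.000285. Haaland: 1/√f = -1.8 log₁₀[(0.000285/3.7)^1.11 + 6.9/2.989e+04] = -1.8 log₁₀[2.72e-05 + 0.000231] = 6.459, so f = 0.02397.
Darcy-Weisbach: ΔP = f(L/D)(ρV²/2) = 0.02397·(413/0.179)·(1100·2.778²/2) = 0.02397·2307·4244 = 2.347e+05 Pa.
ΔP = 2.347e+05 Pa = 235 kPa.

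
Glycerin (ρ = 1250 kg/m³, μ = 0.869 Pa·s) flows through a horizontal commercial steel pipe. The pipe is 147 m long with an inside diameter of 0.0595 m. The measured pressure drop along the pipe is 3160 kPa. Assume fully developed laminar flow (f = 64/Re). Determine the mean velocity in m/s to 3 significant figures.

V ≈ 2.74 m/s

For laminar flow, f = 64/Re with Re = ρVD/μ, so Darcy-Weisbach reduces to ΔP = 32μLV/D². Solving for V: V = ΔP·D²/(32μL) = 3.16e+06·(0.0595)²/(32·0.869·147) = 2.737 m/s.
Check: Re = ρVD/μ = 1250·2.737·0.0595/0.869 = 234.2 < 2300, so the laminar assumption holds.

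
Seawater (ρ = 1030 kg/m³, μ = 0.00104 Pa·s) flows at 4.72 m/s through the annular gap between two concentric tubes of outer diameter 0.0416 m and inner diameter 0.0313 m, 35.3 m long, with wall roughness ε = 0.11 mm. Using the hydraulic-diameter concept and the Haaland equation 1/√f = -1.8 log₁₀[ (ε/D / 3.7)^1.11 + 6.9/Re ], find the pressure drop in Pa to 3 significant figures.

Hydraulic diameter D_h = 4A/P = D_o - D_i = 0.0416 - 0.0313 = 0.0103 m.
Re = ρVD_h/μ = 1030·4.72·0.0103/0.00104 = 4.815e+04.
ε/D_h = 0.00011/0.0103 = 0.0107; Haaland gives 1/√f = -1.8 log₁₀[0.00152+0.000143] = 5.004, so f = 0.03994.
ΔP = f(L/D_h)(ρV²/2) = 0.03994·35.3/0.0103·1.147e+04 = 1.571e+06 Pa.

ΔP ≈ 1.57×10^6 Pa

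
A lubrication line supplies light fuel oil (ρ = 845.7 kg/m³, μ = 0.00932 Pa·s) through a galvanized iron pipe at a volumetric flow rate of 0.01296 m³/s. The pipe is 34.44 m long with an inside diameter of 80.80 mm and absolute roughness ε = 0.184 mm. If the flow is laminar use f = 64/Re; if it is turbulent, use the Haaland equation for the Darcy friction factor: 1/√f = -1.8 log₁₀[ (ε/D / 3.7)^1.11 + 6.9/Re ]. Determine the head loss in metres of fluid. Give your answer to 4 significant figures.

h_f ≈ 4.209 m

Cross-sectional area A = πD²/4 = π(0.0808)²/4 = 0.005128 m²; mean velocity V = Q/A = 0.01296/0.005128 = 2.528 m/s.
Reynolds number Re = ρVD/μ = 845.7 · 2.528 · 0.0808 / 0.00932 = 1.853e+04.
Re > 4000 → turbulent. Relative roughness ε/D = 0.000184/0.0808 = 0.00228. Haaland: 1/√f = -1.8 log₁₀[(0.00228/3.7)^1.11 + 6.9/1.853e+04] = -1.8 log₁₀[0.000273 + 0.000372] = 5.742, so f = 0.03032.
Darcy-Weisbach: ΔP = f(L/D)(ρV²/2) = 0.03032·(34.44/0.0808)·(845.7·2.528²/2) = 0.03032·426.2·2701 = 3.492e+04 Pa.
Head loss h_f = ΔP/(ρg) = 3.492e+04/(845.7·9.81) = 4.209 m.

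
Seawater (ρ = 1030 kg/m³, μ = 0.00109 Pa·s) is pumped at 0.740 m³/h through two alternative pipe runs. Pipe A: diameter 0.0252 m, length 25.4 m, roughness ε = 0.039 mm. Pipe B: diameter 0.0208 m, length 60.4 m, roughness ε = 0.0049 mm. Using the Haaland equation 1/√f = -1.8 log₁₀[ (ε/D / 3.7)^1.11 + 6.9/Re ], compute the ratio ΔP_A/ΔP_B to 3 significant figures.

Pipe A: V = Q/A = 0.0002056/0.0004988 = 0.4121 m/s; Re = 9814; ε/D = 0.00155; Haaland → f = 0.03307; ΔP_A = f(L/D)(ρV²/2) = 2916 Pa.
Pipe B: V = Q/A = 0.0002056/0.0003398 = 0.6049 m/s; Re = 1.189e+04; ε/D = 0.000236; Haaland → f = 0.02976; ΔP_B = f(L/D)(ρV²/2) = 1.629e+04 Pa.
ΔP_A/ΔP_B = 2916/1.629e+04 = 0.179.

ΔP_A/ΔP_B ≈ 0.179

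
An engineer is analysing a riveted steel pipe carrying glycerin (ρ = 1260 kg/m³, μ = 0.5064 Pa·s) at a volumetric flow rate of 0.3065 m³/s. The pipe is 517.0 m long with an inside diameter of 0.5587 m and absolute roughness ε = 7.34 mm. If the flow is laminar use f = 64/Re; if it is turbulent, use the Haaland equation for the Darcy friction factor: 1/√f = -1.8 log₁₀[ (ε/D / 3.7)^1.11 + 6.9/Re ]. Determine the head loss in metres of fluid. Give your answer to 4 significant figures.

h_f ≈ 2.715 m

Cross-sectional area A = πD²/4 = π(0.5587)²/4 = 0.2452 m²; mean velocity V = Q/A = 0.3065/0.2452 = 1.25 m/s.
Reynolds number Re = ρVD/μ = 1260 · 1.25 · 0.5587 / 0.506 = 1738.
Re < 2300 → laminar flow, so f = 64/Re = 64/1738 = 0.03682 (the turbulent correlation is not needed).
Darcy-Weisbach: ΔP = f(L/D)(ρV²/2) = 0.03682·(517/0.5587)·(1260·1.25²/2) = 0.03682·925.4·984.7 = 3.356e+04 Pa.
Head loss h_f = ΔP/(ρg) = 3.356e+04/(1260·9.81) = 2.715 m.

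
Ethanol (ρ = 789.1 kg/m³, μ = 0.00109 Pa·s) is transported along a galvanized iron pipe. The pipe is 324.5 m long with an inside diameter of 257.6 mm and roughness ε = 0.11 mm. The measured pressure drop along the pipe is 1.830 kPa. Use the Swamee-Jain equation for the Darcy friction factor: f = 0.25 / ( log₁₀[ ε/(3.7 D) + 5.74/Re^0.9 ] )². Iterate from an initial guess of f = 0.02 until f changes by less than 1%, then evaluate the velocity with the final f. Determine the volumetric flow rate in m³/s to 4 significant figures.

Rearranging Darcy-Weisbach: V = √(2·ΔP·D/(f·L·ρ)). With ε/D = 0.00011/0.2576 = 0.000427, iterate starting from f = 0.02:
  f = 0.02 → V = √(2·1830·0.2576/(0.02·324.5·789.1)) = 0.4291 m/s; Re = ρVD/μ = 8.002e+04; f → 0.02074
  f = 0.02074 → V = 0.4214 m/s; Re = 7.858e+04; f → 0.02079
Converged (Δf/f < 1%). With the final f = 0.02079: V = √(2·1830·0.2576/(0.02079·324.5·789.1)) = 0.4208 m/s.
Q = V·A = 0.4208·(π/4·0.2576²) = 0.02193 m³/s = 0.02193 m³/s.

Q ≈ 0.02193 m³/s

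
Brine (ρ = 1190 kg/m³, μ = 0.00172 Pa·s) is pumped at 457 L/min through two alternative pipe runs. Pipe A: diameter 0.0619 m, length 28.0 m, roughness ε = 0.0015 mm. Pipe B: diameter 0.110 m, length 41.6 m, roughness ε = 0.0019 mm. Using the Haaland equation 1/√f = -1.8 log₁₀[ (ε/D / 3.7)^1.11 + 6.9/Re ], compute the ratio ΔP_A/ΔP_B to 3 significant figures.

Pipe A: V = Q/A = 0.007617/0.003009 = 2.531 m/s; Re = 1.084e+05; ε/D = 2.42e-05; Haaland → f = 0.01763; ΔP_A = f(L/D)(ρV²/2) = 3.039e+04 Pa.
Pipe B: V = Q/A = 0.007617/0.009503 = 0.8015 m/s; Re = 6.1e+04; ε/D = 1.73e-05; Haaland → f = 0.01986; ΔP_B = f(L/D)(ρV²/2) = 2871 Pa.
ΔP_A/ΔP_B = 3.039e+04/2871 = 10.6.

ΔP_A/ΔP_B ≈ 10.6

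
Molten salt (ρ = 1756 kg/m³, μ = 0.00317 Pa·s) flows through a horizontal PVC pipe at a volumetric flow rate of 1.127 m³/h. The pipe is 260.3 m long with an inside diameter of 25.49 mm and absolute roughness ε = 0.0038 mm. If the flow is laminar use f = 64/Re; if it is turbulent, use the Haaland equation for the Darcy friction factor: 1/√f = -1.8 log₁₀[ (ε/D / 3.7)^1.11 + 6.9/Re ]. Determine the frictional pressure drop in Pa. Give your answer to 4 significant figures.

Q = 1.127 m³/h = 1.127/3600 = 0.0003131 m³/s.
Cross-sectional area A = πD²/4 = π(0.02549)²/4 = 0.0005103 m²; mean velocity V = Q/A = 0.0003131/0.0005103 = 0.6135 m/s.
Reynolds number Re = ρVD/μ = 1756 · 0.6135 · 0.02549 / 0.00317 = 8662.
Re > 4000 → turbulent. Relative roughness ε/D = 3.8e-06/0.02549 = 0.000149. Haaland: 1/√f = -1.8 log₁₀[(0.000149/3.7)^1.11 + 6.9/8662] = -1.8 log₁₀[1.32e-05 + 0.000797] = 5.565, so f = 0.03229.
Darcy-Weisbach: ΔP = f(L/D)(ρV²/2) = 0.03229·(260.3/0.02549)·(1756·0.6135²/2) = 0.03229·1.021e+04·330.4 = 1.09e+05 Pa.

ΔP ≈ 109000 Pa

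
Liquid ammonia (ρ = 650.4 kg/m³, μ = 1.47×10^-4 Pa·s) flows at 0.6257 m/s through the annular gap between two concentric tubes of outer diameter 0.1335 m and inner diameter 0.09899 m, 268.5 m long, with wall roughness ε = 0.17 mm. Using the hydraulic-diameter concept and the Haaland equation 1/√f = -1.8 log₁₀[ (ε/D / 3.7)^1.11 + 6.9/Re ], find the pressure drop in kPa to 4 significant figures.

ΔP ≈ 30.89 kPa

Hydraulic diameter D_h = 4A/P = D_o - D_i = 0.1335 - 0.09899 = 0.03451 m.
Re = ρVD_h/μ = 650.4·0.6257·0.03451/0.000147 = 9.554e+04.
ε/D_h = 0.00017/0.03451 = 0.00493; Haaland gives 1/√f = -1.8 log₁₀[0.000643+7.22e-05] = 5.662, so f = 0.03119.
ΔP = f(L/D_h)(ρV²/2) = 0.03119·268.5/0.03451·127.3 = 3.089e+04 Pa.
ΔP = 30.89 kPa.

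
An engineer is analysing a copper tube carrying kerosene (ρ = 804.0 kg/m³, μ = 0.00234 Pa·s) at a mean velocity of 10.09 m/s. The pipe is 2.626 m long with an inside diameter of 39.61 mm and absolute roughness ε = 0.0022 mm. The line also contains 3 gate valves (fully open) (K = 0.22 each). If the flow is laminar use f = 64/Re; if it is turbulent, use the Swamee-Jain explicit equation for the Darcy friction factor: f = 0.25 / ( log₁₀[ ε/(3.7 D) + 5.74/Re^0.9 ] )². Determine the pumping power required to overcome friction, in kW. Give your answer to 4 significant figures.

P ≈ 0.9139 kW

Reynolds number Re = ρVD/μ = 804 · 10.09 · 0.03961 / 0.00234 = 1.373e+05.
Re > 4000 → turbulent. Relative roughness ε/D = 2.2e-06/0.03961 = 5.55e-05. Swamee-Jain: f = 0.25/(log₁₀[5.55e-05/3.7 + 5.74/1.373e+05^0.9])² = 0.25/(log₁₀[1.5e-05 + 0.000136])² = 0.25/(-3.82)² = 0.01713.
Total minor-loss coefficient ΣK = 3·0.22 = 0.66.
ΔP = [f·L/D + ΣK]·(ρV²/2) = [0.01713·2.626/0.03961 + 0.66]·(804·10.09²/2) = [1.136 + 0.66]·4.093e+04 = 7.35e+04 Pa.
Q = V·A = 10.09·0.001232 = 0.01243 m³/s.
Pumping power P = QΔP = 0.01243·7.35e+04 = 913.90 W = 0.9139 kW.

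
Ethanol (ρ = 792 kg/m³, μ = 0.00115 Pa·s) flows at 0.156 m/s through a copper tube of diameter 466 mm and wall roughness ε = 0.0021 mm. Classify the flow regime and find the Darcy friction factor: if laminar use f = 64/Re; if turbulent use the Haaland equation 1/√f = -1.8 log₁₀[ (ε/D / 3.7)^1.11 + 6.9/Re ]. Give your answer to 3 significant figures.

f ≈ 0.0207

Re = ρVD/μ = 792·0.156·0.466/0.00115 = 5.007e+04.
Re > 4000 → turbulent. ε/D = 2.1e-06/0.466 = 4.51e-06; Haaland: 1/√f = -1.8 log₁₀[2.72e-07 + 0.000138] = 6.948, so f = 0.02072.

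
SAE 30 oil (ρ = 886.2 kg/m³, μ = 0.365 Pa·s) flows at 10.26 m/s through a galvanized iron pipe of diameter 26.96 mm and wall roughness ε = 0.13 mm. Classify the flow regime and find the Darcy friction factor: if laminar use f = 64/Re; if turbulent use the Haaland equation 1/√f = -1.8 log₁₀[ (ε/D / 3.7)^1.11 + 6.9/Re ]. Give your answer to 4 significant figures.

f ≈ 0.09530

Re = ρVD/μ = 886.2·10.26·0.02696/0.365 = 671.6.
Re < 2300 → laminar, so f = 64/Re = 0.0953 (roughness is irrelevant in laminar flow).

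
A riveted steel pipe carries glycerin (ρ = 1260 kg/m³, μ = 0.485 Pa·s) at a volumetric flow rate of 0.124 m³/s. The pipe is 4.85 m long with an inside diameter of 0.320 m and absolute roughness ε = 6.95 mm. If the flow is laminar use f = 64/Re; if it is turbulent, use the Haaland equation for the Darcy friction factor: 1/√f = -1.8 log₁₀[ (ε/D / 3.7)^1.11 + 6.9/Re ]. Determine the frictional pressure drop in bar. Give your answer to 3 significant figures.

ΔP ≈ 0.0113 bar

Cross-sectional area A = πD²/4 = π(0.32)²/4 = 0.08042 m²; mean velocity V = Q/A = 0.124/0.08042 = 1.542 m/s.
Reynolds number Re = ρVD/μ = 1260 · 1.542 · 0.32 / 0.485 = 1282.
Re < 2300 → laminar flow, so f = 64/Re = 64/1282 = 0.04993 (the turbulent correlation is not needed).
Darcy-Weisbach: ΔP = f(L/D)(ρV²/2) = 0.04993·(4.85/0.32)·(1260·1.542²/2) = 0.04993·15.16·1498 = 1133 Pa.
ΔP = 1133 Pa = 0.0113 bar.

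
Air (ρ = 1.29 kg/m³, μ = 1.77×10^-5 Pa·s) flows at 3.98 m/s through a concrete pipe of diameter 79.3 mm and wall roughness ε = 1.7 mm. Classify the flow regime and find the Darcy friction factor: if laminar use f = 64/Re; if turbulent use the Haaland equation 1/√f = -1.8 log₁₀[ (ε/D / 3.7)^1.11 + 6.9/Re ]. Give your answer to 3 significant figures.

f ≈ 0.0516

Re = ρVD/μ = 1.29·3.98·0.0793/1.77e-05 = 2.3e+04.
Re > 4000 → turbulent. ε/D = 0.0017/0.0793 = 0.0214; Haaland: 1/√f = -1.8 log₁₀[0.00329 + 0.0003] = 4.401, so f = 0.05162.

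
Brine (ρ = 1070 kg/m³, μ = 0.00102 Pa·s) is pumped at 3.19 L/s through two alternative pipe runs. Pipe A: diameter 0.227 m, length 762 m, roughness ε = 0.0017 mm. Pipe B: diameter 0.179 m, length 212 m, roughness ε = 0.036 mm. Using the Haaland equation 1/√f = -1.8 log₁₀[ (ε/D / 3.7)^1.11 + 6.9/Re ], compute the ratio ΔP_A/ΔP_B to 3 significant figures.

Pipe A: V = Q/A = 0.00319/0.04047 = 0.07882 m/s; Re = 1.877e+04; ε/D = 7.49e-06; Haaland → f = 0.02617; ΔP_A = f(L/D)(ρV²/2) = 292 Pa.
Pipe B: V = Q/A = 0.00319/0.02516 = 0.1268 m/s; Re = 2.38e+04; ε/D = 0.000201; Haaland → f = 0.02504; ΔP_B = f(L/D)(ρV²/2) = 254.9 Pa.
ΔP_A/ΔP_B = 292/254.9 = 1.15.

ΔP_A/ΔP_B ≈ 1.15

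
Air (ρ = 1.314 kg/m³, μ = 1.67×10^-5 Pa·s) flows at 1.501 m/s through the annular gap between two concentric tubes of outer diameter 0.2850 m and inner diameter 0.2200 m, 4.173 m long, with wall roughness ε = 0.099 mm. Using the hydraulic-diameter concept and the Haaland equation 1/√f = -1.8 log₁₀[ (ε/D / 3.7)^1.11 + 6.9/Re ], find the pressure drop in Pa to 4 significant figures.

ΔP ≈ 3.327 Pa

Hydraulic diameter D_h = 4A/P = D_o - D_i = 0.285 - 0.22 = 0.065 m.
Re = ρVD_h/μ = 1.314·1.501·0.065/1.67e-05 = 7677.
ε/D_h = 9.9e-05/0.065 = 0.00152; Haaland gives 1/√f = -1.8 log₁₀[0.000175+0.000899] = 5.345, so f = 0.03501.
ΔP = f(L/D_h)(ρV²/2) = 0.03501·4.173/0.065·1.48 = 3.327 Pa.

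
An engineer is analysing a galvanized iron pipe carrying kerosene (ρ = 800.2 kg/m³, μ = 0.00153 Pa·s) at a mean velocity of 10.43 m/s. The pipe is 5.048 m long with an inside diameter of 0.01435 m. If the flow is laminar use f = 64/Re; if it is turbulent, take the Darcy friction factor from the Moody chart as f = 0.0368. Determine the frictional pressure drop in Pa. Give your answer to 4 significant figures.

ΔP ≈ 563400 Pa

Reynolds number Re = ρVD/μ = 800.2 · 10.43 · 0.01435 / 0.00153 = 7.828e+04.
Re > 4000 → turbulent; use the Moody-chart value f = 0.0368.
Darcy-Weisbach: ΔP = f(L/D)(ρV²/2) = 0.0368·(5.048/0.01435)·(800.2·10.43²/2) = 0.0368·351.8·4.352e+04 = 5.634e+05 Pa.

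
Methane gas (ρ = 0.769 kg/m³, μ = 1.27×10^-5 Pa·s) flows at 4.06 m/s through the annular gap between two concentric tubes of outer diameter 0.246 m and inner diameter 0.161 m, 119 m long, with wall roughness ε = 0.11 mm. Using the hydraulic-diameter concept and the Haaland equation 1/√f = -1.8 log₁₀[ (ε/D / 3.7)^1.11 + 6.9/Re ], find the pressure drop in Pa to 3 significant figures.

Hydraulic diameter D_h = 4A/P = D_o - D_i = 0.246 - 0.161 = 0.085 m.
Re = ρVD_h/μ = 0.769·4.06·0.085/1.27e-05 = 2.09e+04.
ε/D_h = 0.00011/0.085 = 0.00129; Haaland gives 1/√f = -1.8 log₁₀[0.000146+0.00033] = 5.98, so f = 0.02796.
ΔP = f(L/D_h)(ρV²/2) = 0.02796·119/0.085·6.338 = 248.1 Pa.

ΔP ≈ 248 Pa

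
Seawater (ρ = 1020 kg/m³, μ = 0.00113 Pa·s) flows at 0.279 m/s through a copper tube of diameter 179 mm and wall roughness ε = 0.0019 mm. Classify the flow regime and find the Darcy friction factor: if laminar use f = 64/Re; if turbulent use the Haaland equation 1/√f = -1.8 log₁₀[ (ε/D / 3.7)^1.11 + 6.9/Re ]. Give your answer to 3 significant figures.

f ≈ 0.0212

Re = ρVD/μ = 1020·0.279·0.179/0.00113 = 4.508e+04.
Re > 4000 → turbulent. ε/D = 1.9e-06/0.179 = 1.06e-05; Haaland: 1/√f = -1.8 log₁₀[7.05e-07 + 0.000153] = 6.864, so f = 0.02123.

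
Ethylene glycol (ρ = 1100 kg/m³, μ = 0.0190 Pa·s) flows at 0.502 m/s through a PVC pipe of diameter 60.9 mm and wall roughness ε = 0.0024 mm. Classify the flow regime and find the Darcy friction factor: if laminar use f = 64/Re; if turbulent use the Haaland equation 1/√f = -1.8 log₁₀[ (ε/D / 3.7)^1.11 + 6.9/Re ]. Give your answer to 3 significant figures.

Re = ρVD/μ = 1100·0.502·0.0609/0.019 = 1770.
Re < 2300 → laminar, so f = 64/Re = 0.03616 (roughness is irrelevant in laminar flow).

f ≈ 0.0362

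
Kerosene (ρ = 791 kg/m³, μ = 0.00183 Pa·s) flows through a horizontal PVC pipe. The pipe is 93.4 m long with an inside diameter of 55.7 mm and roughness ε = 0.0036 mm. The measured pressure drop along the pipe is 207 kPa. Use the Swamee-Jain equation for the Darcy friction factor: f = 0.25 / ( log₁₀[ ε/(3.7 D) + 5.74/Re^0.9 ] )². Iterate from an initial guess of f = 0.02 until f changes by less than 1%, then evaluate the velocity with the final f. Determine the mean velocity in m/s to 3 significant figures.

Rearranging Darcy-Weisbach: V = √(2·ΔP·D/(f·L·ρ)). With ε/D = 3.6e-06/0.0557 = 6.46e-05, iterate starting from f = 0.02:
  f = 0.02 → V = √(2·2.07e+05·0.0557/(0.02·93.4·791)) = 3.95 m/s; Re = ρVD/μ = 9.511e+04; f → 0.01843
  f = 0.01843 → V = 4.116 m/s; Re = 9.909e+04; f → 0.01828
Converged (Δf/f < 1%). With the final f = 0.01828: V = √(2·2.07e+05·0.0557/(0.01828·93.4·791)) = 4.132 m/s.

V ≈ 4.13 m/s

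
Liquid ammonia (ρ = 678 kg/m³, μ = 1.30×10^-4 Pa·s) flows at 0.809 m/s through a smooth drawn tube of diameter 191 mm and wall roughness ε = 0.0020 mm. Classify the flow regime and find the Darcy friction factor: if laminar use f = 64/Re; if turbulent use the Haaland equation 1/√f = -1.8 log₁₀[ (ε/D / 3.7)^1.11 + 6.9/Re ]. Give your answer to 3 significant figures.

Re = ρVD/μ = 678·0.809·0.191/0.00013 = 8.059e+05.
Re > 4000 → turbulent. ε/D = 2e-06/0.191 = 1.05e-05; Haaland: 1/√f = -1.8 log₁₀[6.94e-07 + 8.56e-06] = 9.06, so f = 0.01218.

f ≈ 0.0122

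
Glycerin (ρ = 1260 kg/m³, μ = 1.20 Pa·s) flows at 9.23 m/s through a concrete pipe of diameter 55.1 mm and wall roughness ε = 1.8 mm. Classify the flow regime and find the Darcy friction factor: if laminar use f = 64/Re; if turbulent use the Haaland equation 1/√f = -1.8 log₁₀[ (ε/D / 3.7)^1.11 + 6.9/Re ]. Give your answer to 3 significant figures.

Re = ρVD/μ = 1260·9.23·0.0551/1.2 = 534.
Re < 2300 → laminar, so f = 64/Re = 0.1198 (roughness is irrelevant in laminar flow).

f ≈ 0.120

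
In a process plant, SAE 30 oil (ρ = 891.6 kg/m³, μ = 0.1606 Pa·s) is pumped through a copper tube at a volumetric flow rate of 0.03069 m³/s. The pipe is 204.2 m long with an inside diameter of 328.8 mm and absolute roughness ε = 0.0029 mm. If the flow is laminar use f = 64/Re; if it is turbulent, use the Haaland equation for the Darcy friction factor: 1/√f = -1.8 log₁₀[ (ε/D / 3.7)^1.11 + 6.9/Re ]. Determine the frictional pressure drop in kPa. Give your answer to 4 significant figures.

ΔP ≈ 3.509 kPa

Cross-sectional area A = πD²/4 = π(0.3288)²/4 = 0.08491 m²; mean velocity V = Q/A = 0.03069/0.08491 = 0.3614 m/s.
Reynolds number Re = ρVD/μ = 891.6 · 0.3614 · 0.3288 / 0.161 = 659.8.
Re < 2300 → laminar flow, so f = 64/Re = 64/659.8 = 0.097 (the turbulent correlation is not needed).
Darcy-Weisbach: ΔP = f(L/D)(ρV²/2) = 0.097·(204.2/0.3288)·(891.6·0.3614²/2) = 0.097·621·58.24 = 3509 Pa.
ΔP = 3509 Pa = 3.509 kPa.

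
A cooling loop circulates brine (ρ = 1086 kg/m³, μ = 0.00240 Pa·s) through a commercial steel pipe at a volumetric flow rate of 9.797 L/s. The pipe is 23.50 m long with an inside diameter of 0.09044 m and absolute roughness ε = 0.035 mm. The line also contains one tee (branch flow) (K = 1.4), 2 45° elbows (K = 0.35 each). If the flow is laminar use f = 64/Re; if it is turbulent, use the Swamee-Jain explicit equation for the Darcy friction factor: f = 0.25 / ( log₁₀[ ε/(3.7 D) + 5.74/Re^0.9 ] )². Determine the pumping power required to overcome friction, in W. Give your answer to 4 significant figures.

Q = 9.797 L/s = 9.797/1000 = 0.009797 m³/s.
Cross-sectional area A = πD²/4 = π(0.09044)²/4 = 0.006424 m²; mean velocity V = Q/A = 0.009797/0.006424 = 1.525 m/s.
Reynolds number Re = ρVD/μ = 1086 · 1.525 · 0.09044 / 0.0024 = 6.241e+04.
Re > 4000 → turbulent. Relative roughness ε/D = 3.5e-05/0.09044 = 0.000387. Swamee-Jain: f = 0.25/(log₁₀[0.000387/3.7 + 5.74/6.241e+04^0.9])² = 0.25/(log₁₀[0.000105 + 0.000277])² = 0.25/(-3.418)² = 0.0214.
Total minor-loss coefficient ΣK = 1·1.4 + 2·0.35 = 2.1.
ΔP = [f·L/D + ΣK]·(ρV²/2) = [0.0214·23.5/0.09044 + 2.1]·(1086·1.525²/2) = [5.561 + 2.1]·1263 = 9675 Pa.
Pumping power P = QΔP = 0.009797·9675 = 94.782 W = 94.78 W.

P ≈ 94.78 W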